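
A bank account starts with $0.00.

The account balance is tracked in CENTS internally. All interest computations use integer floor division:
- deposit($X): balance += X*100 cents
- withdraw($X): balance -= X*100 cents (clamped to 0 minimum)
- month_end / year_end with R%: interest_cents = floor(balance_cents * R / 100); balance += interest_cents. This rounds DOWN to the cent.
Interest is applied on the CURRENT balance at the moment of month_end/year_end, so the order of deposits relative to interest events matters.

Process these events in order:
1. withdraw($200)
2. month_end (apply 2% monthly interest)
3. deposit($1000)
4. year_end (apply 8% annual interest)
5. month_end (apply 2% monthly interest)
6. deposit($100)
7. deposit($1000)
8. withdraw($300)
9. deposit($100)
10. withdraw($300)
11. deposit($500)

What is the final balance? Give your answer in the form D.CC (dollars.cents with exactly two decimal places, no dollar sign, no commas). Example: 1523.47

After 1 (withdraw($200)): balance=$0.00 total_interest=$0.00
After 2 (month_end (apply 2% monthly interest)): balance=$0.00 total_interest=$0.00
After 3 (deposit($1000)): balance=$1000.00 total_interest=$0.00
After 4 (year_end (apply 8% annual interest)): balance=$1080.00 total_interest=$80.00
After 5 (month_end (apply 2% monthly interest)): balance=$1101.60 total_interest=$101.60
After 6 (deposit($100)): balance=$1201.60 total_interest=$101.60
After 7 (deposit($1000)): balance=$2201.60 total_interest=$101.60
After 8 (withdraw($300)): balance=$1901.60 total_interest=$101.60
After 9 (deposit($100)): balance=$2001.60 total_interest=$101.60
After 10 (withdraw($300)): balance=$1701.60 total_interest=$101.60
After 11 (deposit($500)): balance=$2201.60 total_interest=$101.60

Answer: 2201.60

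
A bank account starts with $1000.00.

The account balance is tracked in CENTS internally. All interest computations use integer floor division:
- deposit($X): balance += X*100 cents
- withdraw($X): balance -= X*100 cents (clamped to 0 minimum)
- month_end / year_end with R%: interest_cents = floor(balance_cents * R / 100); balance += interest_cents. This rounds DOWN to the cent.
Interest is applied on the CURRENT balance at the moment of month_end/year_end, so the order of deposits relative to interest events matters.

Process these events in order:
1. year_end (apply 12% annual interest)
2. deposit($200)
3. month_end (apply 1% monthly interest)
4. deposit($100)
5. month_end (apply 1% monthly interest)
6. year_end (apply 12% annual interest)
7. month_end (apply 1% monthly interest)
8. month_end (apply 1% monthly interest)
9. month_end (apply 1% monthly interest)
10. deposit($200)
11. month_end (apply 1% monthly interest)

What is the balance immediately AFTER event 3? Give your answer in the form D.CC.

After 1 (year_end (apply 12% annual interest)): balance=$1120.00 total_interest=$120.00
After 2 (deposit($200)): balance=$1320.00 total_interest=$120.00
After 3 (month_end (apply 1% monthly interest)): balance=$1333.20 total_interest=$133.20

Answer: 1333.20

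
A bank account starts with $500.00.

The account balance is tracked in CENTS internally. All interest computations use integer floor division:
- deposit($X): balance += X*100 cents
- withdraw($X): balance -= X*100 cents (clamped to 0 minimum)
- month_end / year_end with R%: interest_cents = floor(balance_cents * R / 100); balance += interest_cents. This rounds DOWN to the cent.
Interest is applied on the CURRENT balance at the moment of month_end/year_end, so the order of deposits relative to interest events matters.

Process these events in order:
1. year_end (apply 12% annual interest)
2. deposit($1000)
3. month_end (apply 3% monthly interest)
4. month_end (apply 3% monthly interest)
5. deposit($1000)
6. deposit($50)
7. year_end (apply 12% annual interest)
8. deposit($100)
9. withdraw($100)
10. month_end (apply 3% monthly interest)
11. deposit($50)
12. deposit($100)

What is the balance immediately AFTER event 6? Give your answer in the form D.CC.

Answer: 2705.00

Derivation:
After 1 (year_end (apply 12% annual interest)): balance=$560.00 total_interest=$60.00
After 2 (deposit($1000)): balance=$1560.00 total_interest=$60.00
After 3 (month_end (apply 3% monthly interest)): balance=$1606.80 total_interest=$106.80
After 4 (month_end (apply 3% monthly interest)): balance=$1655.00 total_interest=$155.00
After 5 (deposit($1000)): balance=$2655.00 total_interest=$155.00
After 6 (deposit($50)): balance=$2705.00 total_interest=$155.00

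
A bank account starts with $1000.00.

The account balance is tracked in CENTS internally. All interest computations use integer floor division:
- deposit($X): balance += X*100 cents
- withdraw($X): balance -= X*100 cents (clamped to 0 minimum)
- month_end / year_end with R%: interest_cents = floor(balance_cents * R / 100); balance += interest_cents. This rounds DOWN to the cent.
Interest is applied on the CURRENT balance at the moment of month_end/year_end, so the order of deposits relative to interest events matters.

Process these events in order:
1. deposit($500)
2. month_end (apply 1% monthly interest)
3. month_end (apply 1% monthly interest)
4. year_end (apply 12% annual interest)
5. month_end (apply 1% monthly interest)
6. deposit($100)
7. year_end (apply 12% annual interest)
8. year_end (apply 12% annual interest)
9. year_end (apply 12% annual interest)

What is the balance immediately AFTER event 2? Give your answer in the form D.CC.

After 1 (deposit($500)): balance=$1500.00 total_interest=$0.00
After 2 (month_end (apply 1% monthly interest)): balance=$1515.00 total_interest=$15.00

Answer: 1515.00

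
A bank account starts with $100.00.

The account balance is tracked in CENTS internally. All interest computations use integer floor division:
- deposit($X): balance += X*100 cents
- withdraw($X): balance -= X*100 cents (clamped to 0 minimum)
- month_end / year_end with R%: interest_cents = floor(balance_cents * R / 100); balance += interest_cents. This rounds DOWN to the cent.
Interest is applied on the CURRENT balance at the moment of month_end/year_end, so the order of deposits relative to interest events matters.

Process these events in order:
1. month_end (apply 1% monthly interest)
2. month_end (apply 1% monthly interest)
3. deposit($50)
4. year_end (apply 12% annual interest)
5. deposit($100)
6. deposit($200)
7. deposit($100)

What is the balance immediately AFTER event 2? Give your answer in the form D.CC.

Answer: 102.01

Derivation:
After 1 (month_end (apply 1% monthly interest)): balance=$101.00 total_interest=$1.00
After 2 (month_end (apply 1% monthly interest)): balance=$102.01 total_interest=$2.01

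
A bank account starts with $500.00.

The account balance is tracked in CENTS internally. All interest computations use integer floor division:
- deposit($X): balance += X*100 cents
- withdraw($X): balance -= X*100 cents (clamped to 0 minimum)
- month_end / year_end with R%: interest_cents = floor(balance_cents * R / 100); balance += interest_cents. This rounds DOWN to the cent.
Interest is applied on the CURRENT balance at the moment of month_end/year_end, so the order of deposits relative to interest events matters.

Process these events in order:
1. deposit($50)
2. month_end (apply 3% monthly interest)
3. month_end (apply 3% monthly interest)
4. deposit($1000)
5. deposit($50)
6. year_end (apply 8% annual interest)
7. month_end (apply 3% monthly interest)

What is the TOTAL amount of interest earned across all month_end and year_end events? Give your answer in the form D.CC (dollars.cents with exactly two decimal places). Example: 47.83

After 1 (deposit($50)): balance=$550.00 total_interest=$0.00
After 2 (month_end (apply 3% monthly interest)): balance=$566.50 total_interest=$16.50
After 3 (month_end (apply 3% monthly interest)): balance=$583.49 total_interest=$33.49
After 4 (deposit($1000)): balance=$1583.49 total_interest=$33.49
After 5 (deposit($50)): balance=$1633.49 total_interest=$33.49
After 6 (year_end (apply 8% annual interest)): balance=$1764.16 total_interest=$164.16
After 7 (month_end (apply 3% monthly interest)): balance=$1817.08 total_interest=$217.08

Answer: 217.08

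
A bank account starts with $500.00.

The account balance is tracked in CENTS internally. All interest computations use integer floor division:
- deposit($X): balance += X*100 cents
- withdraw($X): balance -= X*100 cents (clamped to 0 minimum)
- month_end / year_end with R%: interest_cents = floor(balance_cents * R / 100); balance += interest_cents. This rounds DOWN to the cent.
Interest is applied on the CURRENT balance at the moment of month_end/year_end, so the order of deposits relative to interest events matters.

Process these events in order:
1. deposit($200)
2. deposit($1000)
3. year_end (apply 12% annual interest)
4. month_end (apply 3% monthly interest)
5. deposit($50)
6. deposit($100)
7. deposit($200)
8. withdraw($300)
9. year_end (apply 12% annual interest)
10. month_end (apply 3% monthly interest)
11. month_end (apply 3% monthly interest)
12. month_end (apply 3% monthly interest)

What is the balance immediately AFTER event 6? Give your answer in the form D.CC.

Answer: 2111.12

Derivation:
After 1 (deposit($200)): balance=$700.00 total_interest=$0.00
After 2 (deposit($1000)): balance=$1700.00 total_interest=$0.00
After 3 (year_end (apply 12% annual interest)): balance=$1904.00 total_interest=$204.00
After 4 (month_end (apply 3% monthly interest)): balance=$1961.12 total_interest=$261.12
After 5 (deposit($50)): balance=$2011.12 total_interest=$261.12
After 6 (deposit($100)): balance=$2111.12 total_interest=$261.12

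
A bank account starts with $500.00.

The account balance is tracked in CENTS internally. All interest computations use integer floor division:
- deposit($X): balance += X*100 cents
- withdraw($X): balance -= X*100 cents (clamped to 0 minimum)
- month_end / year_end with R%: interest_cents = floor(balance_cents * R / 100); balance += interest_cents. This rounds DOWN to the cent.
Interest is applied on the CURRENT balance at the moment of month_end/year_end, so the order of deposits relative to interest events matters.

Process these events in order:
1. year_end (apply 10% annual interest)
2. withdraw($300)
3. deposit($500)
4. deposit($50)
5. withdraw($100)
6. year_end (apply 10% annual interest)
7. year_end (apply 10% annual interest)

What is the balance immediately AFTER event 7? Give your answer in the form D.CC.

After 1 (year_end (apply 10% annual interest)): balance=$550.00 total_interest=$50.00
After 2 (withdraw($300)): balance=$250.00 total_interest=$50.00
After 3 (deposit($500)): balance=$750.00 total_interest=$50.00
After 4 (deposit($50)): balance=$800.00 total_interest=$50.00
After 5 (withdraw($100)): balance=$700.00 total_interest=$50.00
After 6 (year_end (apply 10% annual interest)): balance=$770.00 total_interest=$120.00
After 7 (year_end (apply 10% annual interest)): balance=$847.00 total_interest=$197.00

Answer: 847.00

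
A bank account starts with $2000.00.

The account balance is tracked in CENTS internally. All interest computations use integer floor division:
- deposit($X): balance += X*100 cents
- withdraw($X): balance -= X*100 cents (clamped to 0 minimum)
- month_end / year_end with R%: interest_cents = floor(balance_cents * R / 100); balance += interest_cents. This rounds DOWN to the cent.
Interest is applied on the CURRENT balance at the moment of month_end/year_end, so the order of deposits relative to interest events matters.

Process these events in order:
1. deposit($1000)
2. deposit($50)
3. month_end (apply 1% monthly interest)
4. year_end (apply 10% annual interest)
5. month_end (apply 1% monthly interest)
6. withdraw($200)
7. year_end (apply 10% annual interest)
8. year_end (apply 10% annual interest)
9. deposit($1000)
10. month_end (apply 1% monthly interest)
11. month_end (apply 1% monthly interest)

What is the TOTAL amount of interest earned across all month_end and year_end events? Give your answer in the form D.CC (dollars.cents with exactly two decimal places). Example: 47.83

After 1 (deposit($1000)): balance=$3000.00 total_interest=$0.00
After 2 (deposit($50)): balance=$3050.00 total_interest=$0.00
After 3 (month_end (apply 1% monthly interest)): balance=$3080.50 total_interest=$30.50
After 4 (year_end (apply 10% annual interest)): balance=$3388.55 total_interest=$338.55
After 5 (month_end (apply 1% monthly interest)): balance=$3422.43 total_interest=$372.43
After 6 (withdraw($200)): balance=$3222.43 total_interest=$372.43
After 7 (year_end (apply 10% annual interest)): balance=$3544.67 total_interest=$694.67
After 8 (year_end (apply 10% annual interest)): balance=$3899.13 total_interest=$1049.13
After 9 (deposit($1000)): balance=$4899.13 total_interest=$1049.13
After 10 (month_end (apply 1% monthly interest)): balance=$4948.12 total_interest=$1098.12
After 11 (month_end (apply 1% monthly interest)): balance=$4997.60 total_interest=$1147.60

Answer: 1147.60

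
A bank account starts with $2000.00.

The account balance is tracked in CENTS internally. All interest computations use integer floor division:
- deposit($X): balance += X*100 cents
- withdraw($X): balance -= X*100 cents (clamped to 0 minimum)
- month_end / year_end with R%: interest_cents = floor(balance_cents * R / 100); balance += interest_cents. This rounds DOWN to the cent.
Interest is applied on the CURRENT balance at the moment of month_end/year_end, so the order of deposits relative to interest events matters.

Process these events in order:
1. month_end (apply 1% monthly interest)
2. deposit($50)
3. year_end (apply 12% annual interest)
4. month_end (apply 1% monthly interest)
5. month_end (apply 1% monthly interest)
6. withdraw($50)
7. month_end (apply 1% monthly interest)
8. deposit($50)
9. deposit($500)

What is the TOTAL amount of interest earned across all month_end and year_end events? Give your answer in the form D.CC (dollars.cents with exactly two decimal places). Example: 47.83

After 1 (month_end (apply 1% monthly interest)): balance=$2020.00 total_interest=$20.00
After 2 (deposit($50)): balance=$2070.00 total_interest=$20.00
After 3 (year_end (apply 12% annual interest)): balance=$2318.40 total_interest=$268.40
After 4 (month_end (apply 1% monthly interest)): balance=$2341.58 total_interest=$291.58
After 5 (month_end (apply 1% monthly interest)): balance=$2364.99 total_interest=$314.99
After 6 (withdraw($50)): balance=$2314.99 total_interest=$314.99
After 7 (month_end (apply 1% monthly interest)): balance=$2338.13 total_interest=$338.13
After 8 (deposit($50)): balance=$2388.13 total_interest=$338.13
After 9 (deposit($500)): balance=$2888.13 total_interest=$338.13

Answer: 338.13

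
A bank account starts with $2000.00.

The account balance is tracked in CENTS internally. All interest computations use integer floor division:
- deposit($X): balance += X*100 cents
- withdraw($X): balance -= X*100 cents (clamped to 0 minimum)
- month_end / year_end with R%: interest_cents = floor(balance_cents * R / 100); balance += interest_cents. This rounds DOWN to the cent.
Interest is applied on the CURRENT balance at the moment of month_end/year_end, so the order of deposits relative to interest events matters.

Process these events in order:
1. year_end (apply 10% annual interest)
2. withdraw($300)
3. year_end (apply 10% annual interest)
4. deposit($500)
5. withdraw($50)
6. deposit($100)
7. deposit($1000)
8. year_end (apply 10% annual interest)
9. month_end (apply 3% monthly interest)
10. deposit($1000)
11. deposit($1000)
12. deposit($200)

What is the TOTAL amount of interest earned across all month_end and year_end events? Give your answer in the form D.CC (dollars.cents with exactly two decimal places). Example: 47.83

Answer: 874.12

Derivation:
After 1 (year_end (apply 10% annual interest)): balance=$2200.00 total_interest=$200.00
After 2 (withdraw($300)): balance=$1900.00 total_interest=$200.00
After 3 (year_end (apply 10% annual interest)): balance=$2090.00 total_interest=$390.00
After 4 (deposit($500)): balance=$2590.00 total_interest=$390.00
After 5 (withdraw($50)): balance=$2540.00 total_interest=$390.00
After 6 (deposit($100)): balance=$2640.00 total_interest=$390.00
After 7 (deposit($1000)): balance=$3640.00 total_interest=$390.00
After 8 (year_end (apply 10% annual interest)): balance=$4004.00 total_interest=$754.00
After 9 (month_end (apply 3% monthly interest)): balance=$4124.12 total_interest=$874.12
After 10 (deposit($1000)): balance=$5124.12 total_interest=$874.12
After 11 (deposit($1000)): balance=$6124.12 total_interest=$874.12
After 12 (deposit($200)): balance=$6324.12 total_interest=$874.12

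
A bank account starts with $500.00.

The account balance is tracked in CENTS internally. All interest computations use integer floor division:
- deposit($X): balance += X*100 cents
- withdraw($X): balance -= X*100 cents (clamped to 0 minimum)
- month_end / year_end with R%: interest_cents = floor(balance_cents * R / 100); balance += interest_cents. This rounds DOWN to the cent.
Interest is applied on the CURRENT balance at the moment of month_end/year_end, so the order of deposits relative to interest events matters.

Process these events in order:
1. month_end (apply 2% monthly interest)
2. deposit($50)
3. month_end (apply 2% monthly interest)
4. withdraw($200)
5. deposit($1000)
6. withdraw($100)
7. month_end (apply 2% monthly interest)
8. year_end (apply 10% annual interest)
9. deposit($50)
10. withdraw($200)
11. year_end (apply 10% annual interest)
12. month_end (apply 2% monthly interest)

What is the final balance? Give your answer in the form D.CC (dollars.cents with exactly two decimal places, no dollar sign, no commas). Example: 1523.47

Answer: 1431.97

Derivation:
After 1 (month_end (apply 2% monthly interest)): balance=$510.00 total_interest=$10.00
After 2 (deposit($50)): balance=$560.00 total_interest=$10.00
After 3 (month_end (apply 2% monthly interest)): balance=$571.20 total_interest=$21.20
After 4 (withdraw($200)): balance=$371.20 total_interest=$21.20
After 5 (deposit($1000)): balance=$1371.20 total_interest=$21.20
After 6 (withdraw($100)): balance=$1271.20 total_interest=$21.20
After 7 (month_end (apply 2% monthly interest)): balance=$1296.62 total_interest=$46.62
After 8 (year_end (apply 10% annual interest)): balance=$1426.28 total_interest=$176.28
After 9 (deposit($50)): balance=$1476.28 total_interest=$176.28
After 10 (withdraw($200)): balance=$1276.28 total_interest=$176.28
After 11 (year_end (apply 10% annual interest)): balance=$1403.90 total_interest=$303.90
After 12 (month_end (apply 2% monthly interest)): balance=$1431.97 total_interest=$331.97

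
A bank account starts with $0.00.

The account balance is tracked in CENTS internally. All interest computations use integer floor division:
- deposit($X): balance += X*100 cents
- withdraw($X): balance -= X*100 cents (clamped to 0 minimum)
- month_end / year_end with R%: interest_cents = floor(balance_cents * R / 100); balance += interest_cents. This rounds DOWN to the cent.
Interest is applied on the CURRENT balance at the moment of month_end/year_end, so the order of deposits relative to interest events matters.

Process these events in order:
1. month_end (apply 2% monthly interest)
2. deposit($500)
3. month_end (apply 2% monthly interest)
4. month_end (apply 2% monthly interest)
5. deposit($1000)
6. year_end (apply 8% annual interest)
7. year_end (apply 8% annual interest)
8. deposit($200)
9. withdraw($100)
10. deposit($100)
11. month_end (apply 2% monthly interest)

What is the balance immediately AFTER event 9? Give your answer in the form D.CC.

After 1 (month_end (apply 2% monthly interest)): balance=$0.00 total_interest=$0.00
After 2 (deposit($500)): balance=$500.00 total_interest=$0.00
After 3 (month_end (apply 2% monthly interest)): balance=$510.00 total_interest=$10.00
After 4 (month_end (apply 2% monthly interest)): balance=$520.20 total_interest=$20.20
After 5 (deposit($1000)): balance=$1520.20 total_interest=$20.20
After 6 (year_end (apply 8% annual interest)): balance=$1641.81 total_interest=$141.81
After 7 (year_end (apply 8% annual interest)): balance=$1773.15 total_interest=$273.15
After 8 (deposit($200)): balance=$1973.15 total_interest=$273.15
After 9 (withdraw($100)): balance=$1873.15 total_interest=$273.15

Answer: 1873.15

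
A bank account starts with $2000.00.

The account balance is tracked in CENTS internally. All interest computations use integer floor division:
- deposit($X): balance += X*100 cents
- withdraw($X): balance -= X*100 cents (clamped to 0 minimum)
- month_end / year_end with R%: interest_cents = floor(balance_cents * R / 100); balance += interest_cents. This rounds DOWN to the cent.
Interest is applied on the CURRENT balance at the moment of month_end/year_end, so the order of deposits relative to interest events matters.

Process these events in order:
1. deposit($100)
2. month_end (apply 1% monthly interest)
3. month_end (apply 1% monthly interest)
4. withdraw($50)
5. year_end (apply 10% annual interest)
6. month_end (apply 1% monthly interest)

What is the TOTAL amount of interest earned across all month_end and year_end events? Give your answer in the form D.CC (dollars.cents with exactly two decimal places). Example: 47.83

After 1 (deposit($100)): balance=$2100.00 total_interest=$0.00
After 2 (month_end (apply 1% monthly interest)): balance=$2121.00 total_interest=$21.00
After 3 (month_end (apply 1% monthly interest)): balance=$2142.21 total_interest=$42.21
After 4 (withdraw($50)): balance=$2092.21 total_interest=$42.21
After 5 (year_end (apply 10% annual interest)): balance=$2301.43 total_interest=$251.43
After 6 (month_end (apply 1% monthly interest)): balance=$2324.44 total_interest=$274.44

Answer: 274.44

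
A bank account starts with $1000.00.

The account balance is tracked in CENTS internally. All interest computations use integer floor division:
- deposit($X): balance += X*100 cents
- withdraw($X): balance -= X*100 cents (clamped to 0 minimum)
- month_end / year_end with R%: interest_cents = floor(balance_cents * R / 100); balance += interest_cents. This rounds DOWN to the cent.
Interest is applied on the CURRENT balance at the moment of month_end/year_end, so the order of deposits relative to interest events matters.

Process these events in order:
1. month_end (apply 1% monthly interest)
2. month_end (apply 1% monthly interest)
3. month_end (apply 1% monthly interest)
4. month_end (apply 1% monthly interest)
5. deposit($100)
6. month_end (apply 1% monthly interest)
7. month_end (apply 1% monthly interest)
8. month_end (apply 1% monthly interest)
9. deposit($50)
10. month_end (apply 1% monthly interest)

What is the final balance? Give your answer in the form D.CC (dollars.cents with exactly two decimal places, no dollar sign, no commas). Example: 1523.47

After 1 (month_end (apply 1% monthly interest)): balance=$1010.00 total_interest=$10.00
After 2 (month_end (apply 1% monthly interest)): balance=$1020.10 total_interest=$20.10
After 3 (month_end (apply 1% monthly interest)): balance=$1030.30 total_interest=$30.30
After 4 (month_end (apply 1% monthly interest)): balance=$1040.60 total_interest=$40.60
After 5 (deposit($100)): balance=$1140.60 total_interest=$40.60
After 6 (month_end (apply 1% monthly interest)): balance=$1152.00 total_interest=$52.00
After 7 (month_end (apply 1% monthly interest)): balance=$1163.52 total_interest=$63.52
After 8 (month_end (apply 1% monthly interest)): balance=$1175.15 total_interest=$75.15
After 9 (deposit($50)): balance=$1225.15 total_interest=$75.15
After 10 (month_end (apply 1% monthly interest)): balance=$1237.40 total_interest=$87.40

Answer: 1237.40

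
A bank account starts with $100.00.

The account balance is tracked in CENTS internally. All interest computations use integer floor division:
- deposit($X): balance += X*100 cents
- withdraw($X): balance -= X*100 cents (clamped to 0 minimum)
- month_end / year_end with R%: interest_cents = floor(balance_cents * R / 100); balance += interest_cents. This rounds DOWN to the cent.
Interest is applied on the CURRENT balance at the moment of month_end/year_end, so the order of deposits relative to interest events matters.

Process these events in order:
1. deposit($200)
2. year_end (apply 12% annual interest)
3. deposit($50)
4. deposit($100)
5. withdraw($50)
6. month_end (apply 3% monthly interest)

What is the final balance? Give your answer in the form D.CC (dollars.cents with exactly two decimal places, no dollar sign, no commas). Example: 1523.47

Answer: 449.08

Derivation:
After 1 (deposit($200)): balance=$300.00 total_interest=$0.00
After 2 (year_end (apply 12% annual interest)): balance=$336.00 total_interest=$36.00
After 3 (deposit($50)): balance=$386.00 total_interest=$36.00
After 4 (deposit($100)): balance=$486.00 total_interest=$36.00
After 5 (withdraw($50)): balance=$436.00 total_interest=$36.00
After 6 (month_end (apply 3% monthly interest)): balance=$449.08 total_interest=$49.08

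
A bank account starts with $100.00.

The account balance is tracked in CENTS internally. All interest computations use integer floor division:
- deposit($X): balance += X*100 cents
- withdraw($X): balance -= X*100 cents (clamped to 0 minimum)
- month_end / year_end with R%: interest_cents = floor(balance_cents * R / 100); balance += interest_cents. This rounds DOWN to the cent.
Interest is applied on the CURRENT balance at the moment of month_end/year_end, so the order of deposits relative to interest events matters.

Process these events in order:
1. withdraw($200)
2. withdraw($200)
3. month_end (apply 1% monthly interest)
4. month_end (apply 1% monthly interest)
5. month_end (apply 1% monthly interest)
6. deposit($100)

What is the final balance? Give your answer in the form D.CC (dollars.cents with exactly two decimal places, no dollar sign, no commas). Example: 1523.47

Answer: 100.00

Derivation:
After 1 (withdraw($200)): balance=$0.00 total_interest=$0.00
After 2 (withdraw($200)): balance=$0.00 total_interest=$0.00
After 3 (month_end (apply 1% monthly interest)): balance=$0.00 total_interest=$0.00
After 4 (month_end (apply 1% monthly interest)): balance=$0.00 total_interest=$0.00
After 5 (month_end (apply 1% monthly interest)): balance=$0.00 total_interest=$0.00
After 6 (deposit($100)): balance=$100.00 total_interest=$0.00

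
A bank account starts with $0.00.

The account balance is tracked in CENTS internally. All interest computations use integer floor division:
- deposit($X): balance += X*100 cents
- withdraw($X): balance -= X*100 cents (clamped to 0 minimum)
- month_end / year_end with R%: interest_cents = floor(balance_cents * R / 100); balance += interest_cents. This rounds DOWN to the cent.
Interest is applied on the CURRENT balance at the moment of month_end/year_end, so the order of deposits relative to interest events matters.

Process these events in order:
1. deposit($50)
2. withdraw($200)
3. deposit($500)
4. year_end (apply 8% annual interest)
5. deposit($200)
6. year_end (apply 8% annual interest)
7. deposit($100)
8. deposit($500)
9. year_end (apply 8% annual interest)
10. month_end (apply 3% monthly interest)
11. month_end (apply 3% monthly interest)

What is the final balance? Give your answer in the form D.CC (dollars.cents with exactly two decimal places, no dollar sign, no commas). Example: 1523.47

Answer: 1603.15

Derivation:
After 1 (deposit($50)): balance=$50.00 total_interest=$0.00
After 2 (withdraw($200)): balance=$0.00 total_interest=$0.00
After 3 (deposit($500)): balance=$500.00 total_interest=$0.00
After 4 (year_end (apply 8% annual interest)): balance=$540.00 total_interest=$40.00
After 5 (deposit($200)): balance=$740.00 total_interest=$40.00
After 6 (year_end (apply 8% annual interest)): balance=$799.20 total_interest=$99.20
After 7 (deposit($100)): balance=$899.20 total_interest=$99.20
After 8 (deposit($500)): balance=$1399.20 total_interest=$99.20
After 9 (year_end (apply 8% annual interest)): balance=$1511.13 total_interest=$211.13
After 10 (month_end (apply 3% monthly interest)): balance=$1556.46 total_interest=$256.46
After 11 (month_end (apply 3% monthly interest)): balance=$1603.15 total_interest=$303.15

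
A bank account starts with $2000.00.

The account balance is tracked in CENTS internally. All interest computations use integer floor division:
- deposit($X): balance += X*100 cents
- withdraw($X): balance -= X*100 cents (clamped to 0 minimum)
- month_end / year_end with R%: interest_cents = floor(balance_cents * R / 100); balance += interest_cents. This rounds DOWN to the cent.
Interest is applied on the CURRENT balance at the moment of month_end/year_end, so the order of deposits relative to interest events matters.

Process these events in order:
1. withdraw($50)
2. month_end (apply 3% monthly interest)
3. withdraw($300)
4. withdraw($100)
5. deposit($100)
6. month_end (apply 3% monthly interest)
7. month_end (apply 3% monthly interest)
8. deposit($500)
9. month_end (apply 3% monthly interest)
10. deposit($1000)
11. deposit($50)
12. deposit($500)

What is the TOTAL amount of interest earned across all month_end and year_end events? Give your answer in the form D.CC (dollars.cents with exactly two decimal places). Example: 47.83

Answer: 231.91

Derivation:
After 1 (withdraw($50)): balance=$1950.00 total_interest=$0.00
After 2 (month_end (apply 3% monthly interest)): balance=$2008.50 total_interest=$58.50
After 3 (withdraw($300)): balance=$1708.50 total_interest=$58.50
After 4 (withdraw($100)): balance=$1608.50 total_interest=$58.50
After 5 (deposit($100)): balance=$1708.50 total_interest=$58.50
After 6 (month_end (apply 3% monthly interest)): balance=$1759.75 total_interest=$109.75
After 7 (month_end (apply 3% monthly interest)): balance=$1812.54 total_interest=$162.54
After 8 (deposit($500)): balance=$2312.54 total_interest=$162.54
After 9 (month_end (apply 3% monthly interest)): balance=$2381.91 total_interest=$231.91
After 10 (deposit($1000)): balance=$3381.91 total_interest=$231.91
After 11 (deposit($50)): balance=$3431.91 total_interest=$231.91
After 12 (deposit($500)): balance=$3931.91 total_interest=$231.91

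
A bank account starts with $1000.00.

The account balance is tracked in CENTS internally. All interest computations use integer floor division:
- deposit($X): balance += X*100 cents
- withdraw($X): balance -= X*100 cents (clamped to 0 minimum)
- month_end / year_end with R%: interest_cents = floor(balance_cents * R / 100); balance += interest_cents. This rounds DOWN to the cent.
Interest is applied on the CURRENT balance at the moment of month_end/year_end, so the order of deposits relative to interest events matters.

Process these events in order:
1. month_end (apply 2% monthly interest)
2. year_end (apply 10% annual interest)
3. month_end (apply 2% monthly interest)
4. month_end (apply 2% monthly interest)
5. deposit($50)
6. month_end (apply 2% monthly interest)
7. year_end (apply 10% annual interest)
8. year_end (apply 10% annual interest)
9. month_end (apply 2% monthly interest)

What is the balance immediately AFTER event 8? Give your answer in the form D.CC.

After 1 (month_end (apply 2% monthly interest)): balance=$1020.00 total_interest=$20.00
After 2 (year_end (apply 10% annual interest)): balance=$1122.00 total_interest=$122.00
After 3 (month_end (apply 2% monthly interest)): balance=$1144.44 total_interest=$144.44
After 4 (month_end (apply 2% monthly interest)): balance=$1167.32 total_interest=$167.32
After 5 (deposit($50)): balance=$1217.32 total_interest=$167.32
After 6 (month_end (apply 2% monthly interest)): balance=$1241.66 total_interest=$191.66
After 7 (year_end (apply 10% annual interest)): balance=$1365.82 total_interest=$315.82
After 8 (year_end (apply 10% annual interest)): balance=$1502.40 total_interest=$452.40

Answer: 1502.40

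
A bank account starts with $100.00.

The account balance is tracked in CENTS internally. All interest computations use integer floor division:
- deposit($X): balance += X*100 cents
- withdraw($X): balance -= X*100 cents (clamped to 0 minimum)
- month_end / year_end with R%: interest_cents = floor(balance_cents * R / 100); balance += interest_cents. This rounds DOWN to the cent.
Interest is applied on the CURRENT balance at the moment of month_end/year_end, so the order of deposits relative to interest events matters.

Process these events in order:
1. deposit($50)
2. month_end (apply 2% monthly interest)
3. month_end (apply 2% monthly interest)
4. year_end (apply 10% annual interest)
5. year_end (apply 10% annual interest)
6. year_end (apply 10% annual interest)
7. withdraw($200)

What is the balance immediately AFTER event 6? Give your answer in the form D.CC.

Answer: 207.70

Derivation:
After 1 (deposit($50)): balance=$150.00 total_interest=$0.00
After 2 (month_end (apply 2% monthly interest)): balance=$153.00 total_interest=$3.00
After 3 (month_end (apply 2% monthly interest)): balance=$156.06 total_interest=$6.06
After 4 (year_end (apply 10% annual interest)): balance=$171.66 total_interest=$21.66
After 5 (year_end (apply 10% annual interest)): balance=$188.82 total_interest=$38.82
After 6 (year_end (apply 10% annual interest)): balance=$207.70 total_interest=$57.70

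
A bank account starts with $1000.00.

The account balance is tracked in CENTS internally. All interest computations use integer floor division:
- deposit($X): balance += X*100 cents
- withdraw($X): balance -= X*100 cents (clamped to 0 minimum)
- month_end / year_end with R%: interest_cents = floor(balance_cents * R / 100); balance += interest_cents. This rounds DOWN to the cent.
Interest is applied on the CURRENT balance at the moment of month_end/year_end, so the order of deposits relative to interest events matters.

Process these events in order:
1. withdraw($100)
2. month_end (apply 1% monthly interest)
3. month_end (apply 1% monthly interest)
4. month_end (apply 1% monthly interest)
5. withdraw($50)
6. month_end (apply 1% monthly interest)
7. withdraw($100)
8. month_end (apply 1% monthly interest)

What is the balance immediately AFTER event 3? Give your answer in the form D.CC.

Answer: 918.09

Derivation:
After 1 (withdraw($100)): balance=$900.00 total_interest=$0.00
After 2 (month_end (apply 1% monthly interest)): balance=$909.00 total_interest=$9.00
After 3 (month_end (apply 1% monthly interest)): balance=$918.09 total_interest=$18.09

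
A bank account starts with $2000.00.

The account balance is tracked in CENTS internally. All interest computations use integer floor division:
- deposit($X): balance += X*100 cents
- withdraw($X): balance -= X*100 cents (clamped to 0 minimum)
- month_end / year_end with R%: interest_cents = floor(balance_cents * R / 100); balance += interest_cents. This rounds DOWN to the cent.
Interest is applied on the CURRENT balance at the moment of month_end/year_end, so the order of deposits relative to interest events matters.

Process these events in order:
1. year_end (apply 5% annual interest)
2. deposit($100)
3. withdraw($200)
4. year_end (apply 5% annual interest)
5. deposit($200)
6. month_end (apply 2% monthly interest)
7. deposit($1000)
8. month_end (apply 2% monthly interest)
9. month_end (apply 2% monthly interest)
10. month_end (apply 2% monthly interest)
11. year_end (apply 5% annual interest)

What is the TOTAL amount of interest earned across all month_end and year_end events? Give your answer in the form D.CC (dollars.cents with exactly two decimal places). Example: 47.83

After 1 (year_end (apply 5% annual interest)): balance=$2100.00 total_interest=$100.00
After 2 (deposit($100)): balance=$2200.00 total_interest=$100.00
After 3 (withdraw($200)): balance=$2000.00 total_interest=$100.00
After 4 (year_end (apply 5% annual interest)): balance=$2100.00 total_interest=$200.00
After 5 (deposit($200)): balance=$2300.00 total_interest=$200.00
After 6 (month_end (apply 2% monthly interest)): balance=$2346.00 total_interest=$246.00
After 7 (deposit($1000)): balance=$3346.00 total_interest=$246.00
After 8 (month_end (apply 2% monthly interest)): balance=$3412.92 total_interest=$312.92
After 9 (month_end (apply 2% monthly interest)): balance=$3481.17 total_interest=$381.17
After 10 (month_end (apply 2% monthly interest)): balance=$3550.79 total_interest=$450.79
After 11 (year_end (apply 5% annual interest)): balance=$3728.32 total_interest=$628.32

Answer: 628.32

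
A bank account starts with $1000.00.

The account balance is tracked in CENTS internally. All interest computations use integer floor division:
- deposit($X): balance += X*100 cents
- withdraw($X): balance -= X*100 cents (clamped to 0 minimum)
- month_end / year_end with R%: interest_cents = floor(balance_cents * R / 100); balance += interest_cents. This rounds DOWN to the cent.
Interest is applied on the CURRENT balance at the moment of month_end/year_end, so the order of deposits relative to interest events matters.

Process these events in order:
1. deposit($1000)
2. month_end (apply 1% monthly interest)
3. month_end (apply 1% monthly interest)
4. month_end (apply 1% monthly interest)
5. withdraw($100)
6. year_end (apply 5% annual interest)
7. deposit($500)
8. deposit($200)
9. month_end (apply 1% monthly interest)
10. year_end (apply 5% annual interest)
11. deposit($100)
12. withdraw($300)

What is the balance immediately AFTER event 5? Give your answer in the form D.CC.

After 1 (deposit($1000)): balance=$2000.00 total_interest=$0.00
After 2 (month_end (apply 1% monthly interest)): balance=$2020.00 total_interest=$20.00
After 3 (month_end (apply 1% monthly interest)): balance=$2040.20 total_interest=$40.20
After 4 (month_end (apply 1% monthly interest)): balance=$2060.60 total_interest=$60.60
After 5 (withdraw($100)): balance=$1960.60 total_interest=$60.60

Answer: 1960.60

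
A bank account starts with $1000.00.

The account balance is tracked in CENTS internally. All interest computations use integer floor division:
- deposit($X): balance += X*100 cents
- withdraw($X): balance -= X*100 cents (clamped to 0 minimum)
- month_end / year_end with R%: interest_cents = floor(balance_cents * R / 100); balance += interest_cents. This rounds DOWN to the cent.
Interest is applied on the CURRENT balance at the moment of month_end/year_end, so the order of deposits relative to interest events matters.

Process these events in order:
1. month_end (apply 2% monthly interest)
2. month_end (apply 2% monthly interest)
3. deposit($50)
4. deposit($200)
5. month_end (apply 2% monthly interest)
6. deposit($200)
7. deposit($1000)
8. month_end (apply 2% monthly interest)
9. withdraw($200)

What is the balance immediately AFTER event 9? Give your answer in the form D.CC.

Answer: 2366.52

Derivation:
After 1 (month_end (apply 2% monthly interest)): balance=$1020.00 total_interest=$20.00
After 2 (month_end (apply 2% monthly interest)): balance=$1040.40 total_interest=$40.40
After 3 (deposit($50)): balance=$1090.40 total_interest=$40.40
After 4 (deposit($200)): balance=$1290.40 total_interest=$40.40
After 5 (month_end (apply 2% monthly interest)): balance=$1316.20 total_interest=$66.20
After 6 (deposit($200)): balance=$1516.20 total_interest=$66.20
After 7 (deposit($1000)): balance=$2516.20 total_interest=$66.20
After 8 (month_end (apply 2% monthly interest)): balance=$2566.52 total_interest=$116.52
After 9 (withdraw($200)): balance=$2366.52 total_interest=$116.52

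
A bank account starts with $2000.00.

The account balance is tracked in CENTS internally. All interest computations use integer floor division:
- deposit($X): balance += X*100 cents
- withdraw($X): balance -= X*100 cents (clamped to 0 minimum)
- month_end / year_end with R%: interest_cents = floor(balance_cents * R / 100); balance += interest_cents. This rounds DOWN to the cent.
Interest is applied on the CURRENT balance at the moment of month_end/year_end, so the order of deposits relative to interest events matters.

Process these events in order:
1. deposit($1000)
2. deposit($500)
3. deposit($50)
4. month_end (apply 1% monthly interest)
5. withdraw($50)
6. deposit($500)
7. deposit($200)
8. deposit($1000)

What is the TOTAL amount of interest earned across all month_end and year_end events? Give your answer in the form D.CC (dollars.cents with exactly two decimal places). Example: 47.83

Answer: 35.50

Derivation:
After 1 (deposit($1000)): balance=$3000.00 total_interest=$0.00
After 2 (deposit($500)): balance=$3500.00 total_interest=$0.00
After 3 (deposit($50)): balance=$3550.00 total_interest=$0.00
After 4 (month_end (apply 1% monthly interest)): balance=$3585.50 total_interest=$35.50
After 5 (withdraw($50)): balance=$3535.50 total_interest=$35.50
After 6 (deposit($500)): balance=$4035.50 total_interest=$35.50
After 7 (deposit($200)): balance=$4235.50 total_interest=$35.50
After 8 (deposit($1000)): balance=$5235.50 total_interest=$35.50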